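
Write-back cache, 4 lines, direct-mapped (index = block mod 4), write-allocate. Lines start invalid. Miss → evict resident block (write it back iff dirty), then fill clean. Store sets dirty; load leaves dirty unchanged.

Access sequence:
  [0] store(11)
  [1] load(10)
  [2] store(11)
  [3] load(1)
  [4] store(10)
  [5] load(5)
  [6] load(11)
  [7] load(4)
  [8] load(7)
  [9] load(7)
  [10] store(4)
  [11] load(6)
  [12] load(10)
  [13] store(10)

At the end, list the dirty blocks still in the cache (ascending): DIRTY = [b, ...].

0: W B11 → L3 miss [D]
1: R B10 → L2 miss [-]
2: W B11 → L3 hit [D]
3: R B1 → L1 miss [-]
4: W B10 → L2 hit [D]
5: R B5 → L1 miss [-]
6: R B11 → L3 hit [D]
7: R B4 → L0 miss [-]
8: R B7 → L3 miss wb→B11 [-]
9: R B7 → L3 hit [-]
10: W B4 → L0 hit [D]
11: R B6 → L2 miss wb→B10 [-]
12: R B10 → L2 miss [-]
13: W B10 → L2 hit [D]

DIRTY = [4, 10]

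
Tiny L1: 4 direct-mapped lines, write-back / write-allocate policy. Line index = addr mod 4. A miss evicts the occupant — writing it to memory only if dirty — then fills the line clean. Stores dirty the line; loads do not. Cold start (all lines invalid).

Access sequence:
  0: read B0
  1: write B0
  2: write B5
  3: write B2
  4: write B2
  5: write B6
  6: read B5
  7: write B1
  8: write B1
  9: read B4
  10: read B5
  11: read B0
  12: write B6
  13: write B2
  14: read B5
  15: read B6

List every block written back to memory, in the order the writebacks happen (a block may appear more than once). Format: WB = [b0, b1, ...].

0: R B0 → L0 miss [-]
1: W B0 → L0 hit [D]
2: W B5 → L1 miss [D]
3: W B2 → L2 miss [D]
4: W B2 → L2 hit [D]
5: W B6 → L2 miss wb→B2 [D]
6: R B5 → L1 hit [D]
7: W B1 → L1 miss wb→B5 [D]
8: W B1 → L1 hit [D]
9: R B4 → L0 miss wb→B0 [-]
10: R B5 → L1 miss wb→B1 [-]
11: R B0 → L0 miss [-]
12: W B6 → L2 hit [D]
13: W B2 → L2 miss wb→B6 [D]
14: R B5 → L1 hit [-]
15: R B6 → L2 miss wb→B2 [-]

WB = [2, 5, 0, 1, 6, 2]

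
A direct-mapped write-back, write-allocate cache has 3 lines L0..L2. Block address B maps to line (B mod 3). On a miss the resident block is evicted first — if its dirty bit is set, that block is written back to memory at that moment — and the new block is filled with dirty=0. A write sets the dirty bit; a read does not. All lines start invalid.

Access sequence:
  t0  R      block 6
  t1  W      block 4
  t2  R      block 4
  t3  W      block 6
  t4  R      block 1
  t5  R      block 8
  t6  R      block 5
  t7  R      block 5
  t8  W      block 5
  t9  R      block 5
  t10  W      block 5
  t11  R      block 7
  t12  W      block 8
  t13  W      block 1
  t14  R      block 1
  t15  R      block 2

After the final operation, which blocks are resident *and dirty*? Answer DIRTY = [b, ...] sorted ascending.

  0 | R B6 → L0 miss [-]
  1 | W B4 → L1 miss [D]
  2 | R B4 → L1 hit [D]
  3 | W B6 → L0 hit [D]
  4 | R B1 → L1 miss wb→B4 [-]
  5 | R B8 → L2 miss [-]
  6 | R B5 → L2 miss [-]
  7 | R B5 → L2 hit [-]
  8 | W B5 → L2 hit [D]
  9 | R B5 → L2 hit [D]
  10 | W B5 → L2 hit [D]
  11 | R B7 → L1 miss [-]
  12 | W B8 → L2 miss wb→B5 [D]
  13 | W B1 → L1 miss [D]
  14 | R B1 → L1 hit [D]
  15 | R B2 → L2 miss wb→B8 [-]

DIRTY = [1, 6]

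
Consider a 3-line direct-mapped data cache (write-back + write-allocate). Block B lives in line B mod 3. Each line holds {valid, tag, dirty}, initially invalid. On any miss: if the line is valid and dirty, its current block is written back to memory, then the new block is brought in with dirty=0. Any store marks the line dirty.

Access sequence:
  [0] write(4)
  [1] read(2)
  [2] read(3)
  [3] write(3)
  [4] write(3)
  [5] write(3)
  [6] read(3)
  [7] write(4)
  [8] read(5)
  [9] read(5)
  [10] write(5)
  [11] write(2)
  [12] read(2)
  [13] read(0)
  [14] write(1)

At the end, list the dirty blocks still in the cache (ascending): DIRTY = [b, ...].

  0 | W B4 → L1 miss [D]
  1 | R B2 → L2 miss [-]
  2 | R B3 → L0 miss [-]
  3 | W B3 → L0 hit [D]
  4 | W B3 → L0 hit [D]
  5 | W B3 → L0 hit [D]
  6 | R B3 → L0 hit [D]
  7 | W B4 → L1 hit [D]
  8 | R B5 → L2 miss [-]
  9 | R B5 → L2 hit [-]
  10 | W B5 → L2 hit [D]
  11 | W B2 → L2 miss wb→B5 [D]
  12 | R B2 → L2 hit [D]
  13 | R B0 → L0 miss wb→B3 [-]
  14 | W B1 → L1 miss wb→B4 [D]

DIRTY = [1, 2]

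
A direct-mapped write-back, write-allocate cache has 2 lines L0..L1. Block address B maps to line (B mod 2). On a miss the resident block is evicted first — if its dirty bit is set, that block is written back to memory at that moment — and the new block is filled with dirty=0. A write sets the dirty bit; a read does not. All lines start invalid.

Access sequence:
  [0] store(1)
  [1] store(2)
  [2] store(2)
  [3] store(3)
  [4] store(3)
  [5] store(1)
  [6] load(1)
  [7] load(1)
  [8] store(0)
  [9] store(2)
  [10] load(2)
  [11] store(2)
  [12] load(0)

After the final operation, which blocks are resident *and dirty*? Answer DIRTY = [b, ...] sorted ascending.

0: W B1 → L1 miss [D]
1: W B2 → L0 miss [D]
2: W B2 → L0 hit [D]
3: W B3 → L1 miss wb→B1 [D]
4: W B3 → L1 hit [D]
5: W B1 → L1 miss wb→B3 [D]
6: R B1 → L1 hit [D]
7: R B1 → L1 hit [D]
8: W B0 → L0 miss wb→B2 [D]
9: W B2 → L0 miss wb→B0 [D]
10: R B2 → L0 hit [D]
11: W B2 → L0 hit [D]
12: R B0 → L0 miss wb→B2 [-]

DIRTY = [1]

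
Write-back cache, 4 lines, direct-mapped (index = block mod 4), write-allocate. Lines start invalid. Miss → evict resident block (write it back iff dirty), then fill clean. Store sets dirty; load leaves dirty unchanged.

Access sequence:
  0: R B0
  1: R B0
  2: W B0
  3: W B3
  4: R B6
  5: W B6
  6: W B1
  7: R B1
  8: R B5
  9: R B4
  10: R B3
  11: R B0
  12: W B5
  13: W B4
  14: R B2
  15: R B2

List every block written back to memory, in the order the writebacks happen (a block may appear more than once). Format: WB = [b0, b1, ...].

0: R B0 → L0 miss [-]
1: R B0 → L0 hit [-]
2: W B0 → L0 hit [D]
3: W B3 → L3 miss [D]
4: R B6 → L2 miss [-]
5: W B6 → L2 hit [D]
6: W B1 → L1 miss [D]
7: R B1 → L1 hit [D]
8: R B5 → L1 miss wb→B1 [-]
9: R B4 → L0 miss wb→B0 [-]
10: R B3 → L3 hit [D]
11: R B0 → L0 miss [-]
12: W B5 → L1 hit [D]
13: W B4 → L0 miss [D]
14: R B2 → L2 miss wb→B6 [-]
15: R B2 → L2 hit [-]

WB = [1, 0, 6]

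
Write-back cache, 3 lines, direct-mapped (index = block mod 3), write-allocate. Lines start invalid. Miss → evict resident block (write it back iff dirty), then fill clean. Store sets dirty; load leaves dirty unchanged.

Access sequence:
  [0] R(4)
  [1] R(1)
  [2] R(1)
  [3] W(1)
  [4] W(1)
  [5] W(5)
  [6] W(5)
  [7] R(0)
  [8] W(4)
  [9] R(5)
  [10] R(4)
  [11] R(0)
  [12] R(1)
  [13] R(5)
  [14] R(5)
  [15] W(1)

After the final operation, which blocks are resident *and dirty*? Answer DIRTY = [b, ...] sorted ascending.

DIRTY = [1, 5]

0: R B4 → L1 miss [-]
1: R B1 → L1 miss [-]
2: R B1 → L1 hit [-]
3: W B1 → L1 hit [D]
4: W B1 → L1 hit [D]
5: W B5 → L2 miss [D]
6: W B5 → L2 hit [D]
7: R B0 → L0 miss [-]
8: W B4 → L1 miss wb→B1 [D]
9: R B5 → L2 hit [D]
10: R B4 → L1 hit [D]
11: R B0 → L0 hit [-]
12: R B1 → L1 miss wb→B4 [-]
13: R B5 → L2 hit [D]
14: R B5 → L2 hit [D]
15: W B1 → L1 hit [D]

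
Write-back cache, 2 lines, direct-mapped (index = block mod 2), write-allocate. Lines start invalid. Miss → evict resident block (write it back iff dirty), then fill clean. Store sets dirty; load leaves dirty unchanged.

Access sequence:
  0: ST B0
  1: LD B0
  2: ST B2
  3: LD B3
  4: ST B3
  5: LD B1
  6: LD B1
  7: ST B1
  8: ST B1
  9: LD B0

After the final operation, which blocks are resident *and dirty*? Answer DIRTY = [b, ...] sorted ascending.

0: W B0 -> L0 miss  d=D]
1: R B0 -> L0 hit  d=D]
2: W B2 -> L0 miss wb->B0  d=D]
3: R B3 -> L1 miss  d=-]
4: W B3 -> L1 hit  d=D]
5: R B1 -> L1 miss wb->B3  d=-]
6: R B1 -> L1 hit  d=-]
7: W B1 -> L1 hit  d=D]
8: W B1 -> L1 hit  d=D]
9: R B0 -> L0 miss wb->B2  d=-]

DIRTY = [1]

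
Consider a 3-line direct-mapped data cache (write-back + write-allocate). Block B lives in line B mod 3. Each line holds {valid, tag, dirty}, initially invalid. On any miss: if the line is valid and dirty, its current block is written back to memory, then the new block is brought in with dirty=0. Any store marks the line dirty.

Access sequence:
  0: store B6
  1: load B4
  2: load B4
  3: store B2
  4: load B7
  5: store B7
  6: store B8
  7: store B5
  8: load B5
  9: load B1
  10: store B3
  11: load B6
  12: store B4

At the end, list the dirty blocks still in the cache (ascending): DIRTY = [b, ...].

DIRTY = [4, 5]

  0 | W B6 → L0 miss [D]
  1 | R B4 → L1 miss [-]
  2 | R B4 → L1 hit [-]
  3 | W B2 → L2 miss [D]
  4 | R B7 → L1 miss [-]
  5 | W B7 → L1 hit [D]
  6 | W B8 → L2 miss wb→B2 [D]
  7 | W B5 → L2 miss wb→B8 [D]
  8 | R B5 → L2 hit [D]
  9 | R B1 → L1 miss wb→B7 [-]
  10 | W B3 → L0 miss wb→B6 [D]
  11 | R B6 → L0 miss wb→B3 [-]
  12 | W B4 → L1 miss [D]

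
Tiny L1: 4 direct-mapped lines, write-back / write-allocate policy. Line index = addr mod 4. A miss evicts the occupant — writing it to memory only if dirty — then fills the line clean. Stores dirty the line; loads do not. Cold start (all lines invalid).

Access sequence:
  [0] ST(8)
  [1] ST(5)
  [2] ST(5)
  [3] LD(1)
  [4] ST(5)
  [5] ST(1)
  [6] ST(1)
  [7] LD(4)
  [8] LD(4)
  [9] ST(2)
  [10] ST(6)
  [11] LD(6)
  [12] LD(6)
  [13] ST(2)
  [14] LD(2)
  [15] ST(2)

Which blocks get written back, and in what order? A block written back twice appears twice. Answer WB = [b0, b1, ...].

  0 | W B8 → L0 miss [D]
  1 | W B5 → L1 miss [D]
  2 | W B5 → L1 hit [D]
  3 | R B1 → L1 miss wb→B5 [-]
  4 | W B5 → L1 miss [D]
  5 | W B1 → L1 miss wb→B5 [D]
  6 | W B1 → L1 hit [D]
  7 | R B4 → L0 miss wb→B8 [-]
  8 | R B4 → L0 hit [-]
  9 | W B2 → L2 miss [D]
  10 | W B6 → L2 miss wb→B2 [D]
  11 | R B6 → L2 hit [D]
  12 | R B6 → L2 hit [D]
  13 | W B2 → L2 miss wb→B6 [D]
  14 | R B2 → L2 hit [D]
  15 | W B2 → L2 hit [D]

WB = [5, 5, 8, 2, 6]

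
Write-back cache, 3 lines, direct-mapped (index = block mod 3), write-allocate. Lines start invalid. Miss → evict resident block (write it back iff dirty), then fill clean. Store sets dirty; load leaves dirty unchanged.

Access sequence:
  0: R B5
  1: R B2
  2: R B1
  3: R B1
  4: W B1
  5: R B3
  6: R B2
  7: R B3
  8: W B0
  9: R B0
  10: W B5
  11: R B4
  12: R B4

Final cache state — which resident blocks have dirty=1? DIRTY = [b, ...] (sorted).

0: R B5 → L2 miss [-]
1: R B2 → L2 miss [-]
2: R B1 → L1 miss [-]
3: R B1 → L1 hit [-]
4: W B1 → L1 hit [D]
5: R B3 → L0 miss [-]
6: R B2 → L2 hit [-]
7: R B3 → L0 hit [-]
8: W B0 → L0 miss [D]
9: R B0 → L0 hit [D]
10: W B5 → L2 miss [D]
11: R B4 → L1 miss wb→B1 [-]
12: R B4 → L1 hit [-]

DIRTY = [0, 5]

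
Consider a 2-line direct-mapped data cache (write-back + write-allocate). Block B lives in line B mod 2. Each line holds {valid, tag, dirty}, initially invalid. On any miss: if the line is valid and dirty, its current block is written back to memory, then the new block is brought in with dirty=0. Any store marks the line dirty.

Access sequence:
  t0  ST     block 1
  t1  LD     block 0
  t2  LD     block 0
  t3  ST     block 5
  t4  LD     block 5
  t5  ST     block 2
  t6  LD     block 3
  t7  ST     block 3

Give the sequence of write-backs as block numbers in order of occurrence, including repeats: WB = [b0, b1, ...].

  0 | W B1 → L1 miss [D]
  1 | R B0 → L0 miss [-]
  2 | R B0 → L0 hit [-]
  3 | W B5 → L1 miss wb→B1 [D]
  4 | R B5 → L1 hit [D]
  5 | W B2 → L0 miss [D]
  6 | R B3 → L1 miss wb→B5 [-]
  7 | W B3 → L1 hit [D]

WB = [1, 5]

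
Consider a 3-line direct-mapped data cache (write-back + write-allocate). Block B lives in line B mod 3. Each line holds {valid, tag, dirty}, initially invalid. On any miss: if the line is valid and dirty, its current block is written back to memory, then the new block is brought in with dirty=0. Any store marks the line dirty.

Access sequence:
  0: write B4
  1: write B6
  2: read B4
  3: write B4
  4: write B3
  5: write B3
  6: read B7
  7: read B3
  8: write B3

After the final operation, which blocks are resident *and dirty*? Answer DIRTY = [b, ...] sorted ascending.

0: W B4 → L1 miss [D]
1: W B6 → L0 miss [D]
2: R B4 → L1 hit [D]
3: W B4 → L1 hit [D]
4: W B3 → L0 miss wb→B6 [D]
5: W B3 → L0 hit [D]
6: R B7 → L1 miss wb→B4 [-]
7: R B3 → L0 hit [D]
8: W B3 → L0 hit [D]

DIRTY = [3]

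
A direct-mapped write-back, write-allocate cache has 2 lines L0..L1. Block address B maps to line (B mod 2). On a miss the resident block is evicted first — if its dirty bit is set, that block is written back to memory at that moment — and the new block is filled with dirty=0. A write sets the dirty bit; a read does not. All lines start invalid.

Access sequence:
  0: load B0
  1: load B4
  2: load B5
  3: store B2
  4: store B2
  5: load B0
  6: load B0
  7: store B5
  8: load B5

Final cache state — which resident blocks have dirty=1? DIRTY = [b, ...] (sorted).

0: R B0 → L0 miss [-]
1: R B4 → L0 miss [-]
2: R B5 → L1 miss [-]
3: W B2 → L0 miss [D]
4: W B2 → L0 hit [D]
5: R B0 → L0 miss wb→B2 [-]
6: R B0 → L0 hit [-]
7: W B5 → L1 hit [D]
8: R B5 → L1 hit [D]

DIRTY = [5]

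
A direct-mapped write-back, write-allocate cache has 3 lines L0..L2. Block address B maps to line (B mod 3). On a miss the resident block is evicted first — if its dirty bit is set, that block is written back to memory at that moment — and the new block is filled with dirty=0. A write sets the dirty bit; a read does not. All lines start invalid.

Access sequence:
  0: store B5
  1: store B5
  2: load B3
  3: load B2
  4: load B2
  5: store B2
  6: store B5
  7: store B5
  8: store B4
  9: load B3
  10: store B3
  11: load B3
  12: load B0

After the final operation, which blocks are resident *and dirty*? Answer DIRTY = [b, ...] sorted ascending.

DIRTY = [4, 5]

0: W B5 -> L2 miss  d=D]
1: W B5 -> L2 hit  d=D]
2: R B3 -> L0 miss  d=-]
3: R B2 -> L2 miss wb->B5  d=-]
4: R B2 -> L2 hit  d=-]
5: W B2 -> L2 hit  d=D]
6: W B5 -> L2 miss wb->B2  d=D]
7: W B5 -> L2 hit  d=D]
8: W B4 -> L1 miss  d=D]
9: R B3 -> L0 hit  d=-]
10: W B3 -> L0 hit  d=D]
11: R B3 -> L0 hit  d=D]
12: R B0 -> L0 miss wb->B3  d=-]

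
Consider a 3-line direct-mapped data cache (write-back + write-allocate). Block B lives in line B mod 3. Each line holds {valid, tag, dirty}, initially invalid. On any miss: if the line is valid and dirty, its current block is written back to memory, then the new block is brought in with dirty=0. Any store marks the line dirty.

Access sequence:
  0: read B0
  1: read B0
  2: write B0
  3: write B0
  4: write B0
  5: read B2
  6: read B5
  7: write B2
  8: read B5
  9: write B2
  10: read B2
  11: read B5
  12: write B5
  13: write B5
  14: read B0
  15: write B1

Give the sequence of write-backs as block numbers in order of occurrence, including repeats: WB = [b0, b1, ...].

WB = [2, 2]

0: R B0 → L0 miss [-]
1: R B0 → L0 hit [-]
2: W B0 → L0 hit [D]
3: W B0 → L0 hit [D]
4: W B0 → L0 hit [D]
5: R B2 → L2 miss [-]
6: R B5 → L2 miss [-]
7: W B2 → L2 miss [D]
8: R B5 → L2 miss wb→B2 [-]
9: W B2 → L2 miss [D]
10: R B2 → L2 hit [D]
11: R B5 → L2 miss wb→B2 [-]
12: W B5 → L2 hit [D]
13: W B5 → L2 hit [D]
14: R B0 → L0 hit [D]
15: W B1 → L1 miss [D]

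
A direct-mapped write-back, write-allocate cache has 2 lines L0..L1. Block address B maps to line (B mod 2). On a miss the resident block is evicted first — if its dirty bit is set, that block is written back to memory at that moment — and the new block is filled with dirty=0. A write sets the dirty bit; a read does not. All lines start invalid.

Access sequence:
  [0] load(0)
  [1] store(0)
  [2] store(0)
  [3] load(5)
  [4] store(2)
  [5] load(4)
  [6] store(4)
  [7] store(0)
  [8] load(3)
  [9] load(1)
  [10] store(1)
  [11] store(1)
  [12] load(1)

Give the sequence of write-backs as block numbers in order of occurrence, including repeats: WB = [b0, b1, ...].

0: R B0 -> L0 miss  d=-]
1: W B0 -> L0 hit  d=D]
2: W B0 -> L0 hit  d=D]
3: R B5 -> L1 miss  d=-]
4: W B2 -> L0 miss wb->B0  d=D]
5: R B4 -> L0 miss wb->B2  d=-]
6: W B4 -> L0 hit  d=D]
7: W B0 -> L0 miss wb->B4  d=D]
8: R B3 -> L1 miss  d=-]
9: R B1 -> L1 miss  d=-]
10: W B1 -> L1 hit  d=D]
11: W B1 -> L1 hit  d=D]
12: R B1 -> L1 hit  d=D]

WB = [0, 2, 4]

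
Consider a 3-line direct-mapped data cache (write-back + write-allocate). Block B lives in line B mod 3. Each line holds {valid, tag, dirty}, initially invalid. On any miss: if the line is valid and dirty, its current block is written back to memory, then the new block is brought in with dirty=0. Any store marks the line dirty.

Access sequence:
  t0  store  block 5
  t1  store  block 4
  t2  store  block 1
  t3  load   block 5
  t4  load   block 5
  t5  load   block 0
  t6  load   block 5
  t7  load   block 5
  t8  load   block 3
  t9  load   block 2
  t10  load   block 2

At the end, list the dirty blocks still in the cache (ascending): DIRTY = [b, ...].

DIRTY = [1]

0: W B5 -> L2 miss  d=D]
1: W B4 -> L1 miss  d=D]
2: W B1 -> L1 miss wb->B4  d=D]
3: R B5 -> L2 hit  d=D]
4: R B5 -> L2 hit  d=D]
5: R B0 -> L0 miss  d=-]
6: R B5 -> L2 hit  d=D]
7: R B5 -> L2 hit  d=D]
8: R B3 -> L0 miss  d=-]
9: R B2 -> L2 miss wb->B5  d=-]
10: R B2 -> L2 hit  d=-]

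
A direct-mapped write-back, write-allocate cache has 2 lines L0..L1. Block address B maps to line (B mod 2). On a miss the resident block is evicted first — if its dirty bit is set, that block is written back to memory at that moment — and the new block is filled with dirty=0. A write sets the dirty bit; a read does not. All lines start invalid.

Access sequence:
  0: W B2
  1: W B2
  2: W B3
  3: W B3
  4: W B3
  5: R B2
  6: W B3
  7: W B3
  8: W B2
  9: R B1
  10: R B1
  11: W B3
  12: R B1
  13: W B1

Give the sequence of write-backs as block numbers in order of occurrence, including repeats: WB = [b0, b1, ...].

0: W B2 → L0 miss [D]
1: W B2 → L0 hit [D]
2: W B3 → L1 miss [D]
3: W B3 → L1 hit [D]
4: W B3 → L1 hit [D]
5: R B2 → L0 hit [D]
6: W B3 → L1 hit [D]
7: W B3 → L1 hit [D]
8: W B2 → L0 hit [D]
9: R B1 → L1 miss wb→B3 [-]
10: R B1 → L1 hit [-]
11: W B3 → L1 miss [D]
12: R B1 → L1 miss wb→B3 [-]
13: W B1 → L1 hit [D]

WB = [3, 3]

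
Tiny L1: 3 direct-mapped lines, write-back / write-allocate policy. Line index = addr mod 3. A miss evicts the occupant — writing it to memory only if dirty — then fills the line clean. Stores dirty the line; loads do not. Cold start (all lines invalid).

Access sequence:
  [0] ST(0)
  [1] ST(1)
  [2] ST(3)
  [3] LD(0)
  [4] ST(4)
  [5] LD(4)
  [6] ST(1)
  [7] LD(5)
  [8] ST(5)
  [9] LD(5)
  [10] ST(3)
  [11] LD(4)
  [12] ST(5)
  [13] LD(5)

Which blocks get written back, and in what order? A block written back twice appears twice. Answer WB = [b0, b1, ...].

0: W B0 → L0 miss [D]
1: W B1 → L1 miss [D]
2: W B3 → L0 miss wb→B0 [D]
3: R B0 → L0 miss wb→B3 [-]
4: W B4 → L1 miss wb→B1 [D]
5: R B4 → L1 hit [D]
6: W B1 → L1 miss wb→B4 [D]
7: R B5 → L2 miss [-]
8: W B5 → L2 hit [D]
9: R B5 → L2 hit [D]
10: W B3 → L0 miss [D]
11: R B4 → L1 miss wb→B1 [-]
12: W B5 → L2 hit [D]
13: R B5 → L2 hit [D]

WB = [0, 3, 1, 4, 1]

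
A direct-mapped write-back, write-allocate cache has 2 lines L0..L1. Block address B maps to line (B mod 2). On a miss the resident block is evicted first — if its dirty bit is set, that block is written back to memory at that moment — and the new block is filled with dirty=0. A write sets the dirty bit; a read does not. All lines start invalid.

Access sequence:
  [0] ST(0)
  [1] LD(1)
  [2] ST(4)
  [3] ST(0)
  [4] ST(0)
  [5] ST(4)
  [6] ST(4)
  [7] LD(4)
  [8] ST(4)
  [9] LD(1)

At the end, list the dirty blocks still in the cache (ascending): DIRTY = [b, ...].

0: W B0 -> L0 miss  d=D]
1: R B1 -> L1 miss  d=-]
2: W B4 -> L0 miss wb->B0  d=D]
3: W B0 -> L0 miss wb->B4  d=D]
4: W B0 -> L0 hit  d=D]
5: W B4 -> L0 miss wb->B0  d=D]
6: W B4 -> L0 hit  d=D]
7: R B4 -> L0 hit  d=D]
8: W B4 -> L0 hit  d=D]
9: R B1 -> L1 hit  d=-]

DIRTY = [4]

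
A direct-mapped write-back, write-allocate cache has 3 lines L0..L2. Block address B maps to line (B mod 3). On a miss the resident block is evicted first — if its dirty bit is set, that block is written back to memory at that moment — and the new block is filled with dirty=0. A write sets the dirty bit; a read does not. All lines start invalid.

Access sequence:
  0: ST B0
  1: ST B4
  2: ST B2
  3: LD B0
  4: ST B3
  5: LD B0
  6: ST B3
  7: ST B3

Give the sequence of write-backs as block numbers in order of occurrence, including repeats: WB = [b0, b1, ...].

0: W B0 → L0 miss [D]
1: W B4 → L1 miss [D]
2: W B2 → L2 miss [D]
3: R B0 → L0 hit [D]
4: W B3 → L0 miss wb→B0 [D]
5: R B0 → L0 miss wb→B3 [-]
6: W B3 → L0 miss [D]
7: W B3 → L0 hit [D]

WB = [0, 3]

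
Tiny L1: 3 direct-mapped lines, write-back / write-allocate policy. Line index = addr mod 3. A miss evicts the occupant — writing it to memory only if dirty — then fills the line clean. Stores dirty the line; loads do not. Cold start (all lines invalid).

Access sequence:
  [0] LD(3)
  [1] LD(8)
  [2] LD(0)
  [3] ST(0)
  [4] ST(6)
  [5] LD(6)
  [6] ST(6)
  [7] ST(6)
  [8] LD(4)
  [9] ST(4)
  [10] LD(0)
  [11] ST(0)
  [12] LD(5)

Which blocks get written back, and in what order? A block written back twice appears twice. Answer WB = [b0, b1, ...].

WB = [0, 6]

  0 | R B3 → L0 miss [-]
  1 | R B8 → L2 miss [-]
  2 | R B0 → L0 miss [-]
  3 | W B0 → L0 hit [D]
  4 | W B6 → L0 miss wb→B0 [D]
  5 | R B6 → L0 hit [D]
  6 | W B6 → L0 hit [D]
  7 | W B6 → L0 hit [D]
  8 | R B4 → L1 miss [-]
  9 | W B4 → L1 hit [D]
  10 | R B0 → L0 miss wb→B6 [-]
  11 | W B0 → L0 hit [D]
  12 | R B5 → L2 miss [-]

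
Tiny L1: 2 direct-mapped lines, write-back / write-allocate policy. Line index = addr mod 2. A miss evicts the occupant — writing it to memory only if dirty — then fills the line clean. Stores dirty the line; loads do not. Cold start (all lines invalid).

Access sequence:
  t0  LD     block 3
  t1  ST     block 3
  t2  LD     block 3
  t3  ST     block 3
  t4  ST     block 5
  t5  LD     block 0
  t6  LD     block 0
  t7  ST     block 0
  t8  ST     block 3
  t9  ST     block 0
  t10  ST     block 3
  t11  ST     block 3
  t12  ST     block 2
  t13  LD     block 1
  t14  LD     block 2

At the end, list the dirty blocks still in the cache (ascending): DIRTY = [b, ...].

DIRTY = [2]

0: R B3 → L1 miss [-]
1: W B3 → L1 hit [D]
2: R B3 → L1 hit [D]
3: W B3 → L1 hit [D]
4: W B5 → L1 miss wb→B3 [D]
5: R B0 → L0 miss [-]
6: R B0 → L0 hit [-]
7: W B0 → L0 hit [D]
8: W B3 → L1 miss wb→B5 [D]
9: W B0 → L0 hit [D]
10: W B3 → L1 hit [D]
11: W B3 → L1 hit [D]
12: W B2 → L0 miss wb→B0 [D]
13: R B1 → L1 miss wb→B3 [-]
14: R B2 → L0 hit [D]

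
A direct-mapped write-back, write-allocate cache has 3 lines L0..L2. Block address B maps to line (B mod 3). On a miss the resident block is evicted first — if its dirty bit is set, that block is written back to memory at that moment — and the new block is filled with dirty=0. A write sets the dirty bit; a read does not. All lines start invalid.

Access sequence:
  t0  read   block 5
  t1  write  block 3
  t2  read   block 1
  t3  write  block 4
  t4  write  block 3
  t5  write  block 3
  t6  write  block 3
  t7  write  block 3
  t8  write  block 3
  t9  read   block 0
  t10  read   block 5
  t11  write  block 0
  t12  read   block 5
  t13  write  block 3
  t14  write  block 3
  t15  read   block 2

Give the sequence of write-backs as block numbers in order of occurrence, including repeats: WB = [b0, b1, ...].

0: R B5 -> L2 miss  d=-]
1: W B3 -> L0 miss  d=D]
2: R B1 -> L1 miss  d=-]
3: W B4 -> L1 miss  d=D]
4: W B3 -> L0 hit  d=D]
5: W B3 -> L0 hit  d=D]
6: W B3 -> L0 hit  d=D]
7: W B3 -> L0 hit  d=D]
8: W B3 -> L0 hit  d=D]
9: R B0 -> L0 miss wb->B3  d=-]
10: R B5 -> L2 hit  d=-]
11: W B0 -> L0 hit  d=D]
12: R B5 -> L2 hit  d=-]
13: W B3 -> L0 miss wb->B0  d=D]
14: W B3 -> L0 hit  d=D]
15: R B2 -> L2 miss  d=-]

WB = [3, 0]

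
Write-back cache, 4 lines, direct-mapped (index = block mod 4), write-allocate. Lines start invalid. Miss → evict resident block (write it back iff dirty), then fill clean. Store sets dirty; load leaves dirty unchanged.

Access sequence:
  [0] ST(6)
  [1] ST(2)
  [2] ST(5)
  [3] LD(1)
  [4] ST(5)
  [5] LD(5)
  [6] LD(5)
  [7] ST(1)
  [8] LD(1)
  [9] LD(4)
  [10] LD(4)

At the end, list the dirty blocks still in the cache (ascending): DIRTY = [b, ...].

  0 | W B6 → L2 miss [D]
  1 | W B2 → L2 miss wb→B6 [D]
  2 | W B5 → L1 miss [D]
  3 | R B1 → L1 miss wb→B5 [-]
  4 | W B5 → L1 miss [D]
  5 | R B5 → L1 hit [D]
  6 | R B5 → L1 hit [D]
  7 | W B1 → L1 miss wb→B5 [D]
  8 | R B1 → L1 hit [D]
  9 | R B4 → L0 miss [-]
  10 | R B4 → L0 hit [-]

DIRTY = [1, 2]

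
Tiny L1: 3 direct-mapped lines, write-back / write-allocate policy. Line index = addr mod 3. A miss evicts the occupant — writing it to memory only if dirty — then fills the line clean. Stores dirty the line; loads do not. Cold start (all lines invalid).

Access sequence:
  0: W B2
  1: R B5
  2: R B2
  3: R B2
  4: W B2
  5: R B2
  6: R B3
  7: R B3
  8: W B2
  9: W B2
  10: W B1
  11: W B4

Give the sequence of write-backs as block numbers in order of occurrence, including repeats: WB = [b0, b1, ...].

  0 | W B2 → L2 miss [D]
  1 | R B5 → L2 miss wb→B2 [-]
  2 | R B2 → L2 miss [-]
  3 | R B2 → L2 hit [-]
  4 | W B2 → L2 hit [D]
  5 | R B2 → L2 hit [D]
  6 | R B3 → L0 miss [-]
  7 | R B3 → L0 hit [-]
  8 | W B2 → L2 hit [D]
  9 | W B2 → L2 hit [D]
  10 | W B1 → L1 miss [D]
  11 | W B4 → L1 miss wb→B1 [D]

WB = [2, 1]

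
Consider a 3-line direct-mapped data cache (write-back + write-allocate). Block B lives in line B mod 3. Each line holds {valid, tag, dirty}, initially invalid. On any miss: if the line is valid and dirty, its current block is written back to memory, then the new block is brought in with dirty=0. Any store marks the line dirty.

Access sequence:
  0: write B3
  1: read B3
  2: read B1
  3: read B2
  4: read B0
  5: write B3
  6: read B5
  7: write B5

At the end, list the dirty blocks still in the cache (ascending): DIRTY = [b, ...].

0: W B3 -> L0 miss  d=D]
1: R B3 -> L0 hit  d=D]
2: R B1 -> L1 miss  d=-]
3: R B2 -> L2 miss  d=-]
4: R B0 -> L0 miss wb->B3  d=-]
5: W B3 -> L0 miss  d=D]
6: R B5 -> L2 miss  d=-]
7: W B5 -> L2 hit  d=D]

DIRTY = [3, 5]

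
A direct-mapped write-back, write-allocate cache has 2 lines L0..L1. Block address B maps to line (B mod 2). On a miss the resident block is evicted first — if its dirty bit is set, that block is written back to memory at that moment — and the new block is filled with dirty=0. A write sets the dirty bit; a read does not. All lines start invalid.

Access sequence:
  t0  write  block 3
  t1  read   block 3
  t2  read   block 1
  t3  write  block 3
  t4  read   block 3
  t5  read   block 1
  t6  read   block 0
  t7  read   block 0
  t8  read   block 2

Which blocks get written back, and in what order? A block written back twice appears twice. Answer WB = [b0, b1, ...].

WB = [3, 3]

0: W B3 -> L1 miss  d=D]
1: R B3 -> L1 hit  d=D]
2: R B1 -> L1 miss wb->B3  d=-]
3: W B3 -> L1 miss  d=D]
4: R B3 -> L1 hit  d=D]
5: R B1 -> L1 miss wb->B3  d=-]
6: R B0 -> L0 miss  d=-]
7: R B0 -> L0 hit  d=-]
8: R B2 -> L0 miss  d=-]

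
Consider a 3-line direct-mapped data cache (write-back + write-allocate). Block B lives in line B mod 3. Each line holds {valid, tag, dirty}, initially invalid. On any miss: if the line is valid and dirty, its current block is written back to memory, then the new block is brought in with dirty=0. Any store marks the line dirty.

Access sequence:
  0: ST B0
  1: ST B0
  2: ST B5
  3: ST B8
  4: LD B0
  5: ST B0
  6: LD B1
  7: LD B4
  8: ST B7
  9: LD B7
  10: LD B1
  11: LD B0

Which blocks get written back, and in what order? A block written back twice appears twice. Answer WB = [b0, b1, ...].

WB = [5, 7]

0: W B0 → L0 miss [D]
1: W B0 → L0 hit [D]
2: W B5 → L2 miss [D]
3: W B8 → L2 miss wb→B5 [D]
4: R B0 → L0 hit [D]
5: W B0 → L0 hit [D]
6: R B1 → L1 miss [-]
7: R B4 → L1 miss [-]
8: W B7 → L1 miss [D]
9: R B7 → L1 hit [D]
10: R B1 → L1 miss wb→B7 [-]
11: R B0 → L0 hit [D]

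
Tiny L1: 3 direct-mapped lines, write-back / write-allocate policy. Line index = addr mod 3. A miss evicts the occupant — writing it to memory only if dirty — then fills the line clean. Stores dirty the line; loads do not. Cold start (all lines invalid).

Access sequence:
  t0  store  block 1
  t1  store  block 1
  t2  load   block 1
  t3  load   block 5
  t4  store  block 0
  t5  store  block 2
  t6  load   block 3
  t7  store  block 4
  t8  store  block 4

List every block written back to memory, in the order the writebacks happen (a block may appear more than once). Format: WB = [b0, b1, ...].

WB = [0, 1]

0: W B1 → L1 miss [D]
1: W B1 → L1 hit [D]
2: R B1 → L1 hit [D]
3: R B5 → L2 miss [-]
4: W B0 → L0 miss [D]
5: W B2 → L2 miss [D]
6: R B3 → L0 miss wb→B0 [-]
7: W B4 → L1 miss wb→B1 [D]
8: W B4 → L1 hit [D]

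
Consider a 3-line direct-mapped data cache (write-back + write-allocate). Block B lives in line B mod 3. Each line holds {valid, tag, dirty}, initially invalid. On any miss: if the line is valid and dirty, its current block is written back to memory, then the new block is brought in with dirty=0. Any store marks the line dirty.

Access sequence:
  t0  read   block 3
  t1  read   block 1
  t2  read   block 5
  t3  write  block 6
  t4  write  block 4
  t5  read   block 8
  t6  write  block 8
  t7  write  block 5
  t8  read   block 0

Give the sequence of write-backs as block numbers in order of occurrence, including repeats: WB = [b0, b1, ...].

WB = [8, 6]

0: R B3 → L0 miss [-]
1: R B1 → L1 miss [-]
2: R B5 → L2 miss [-]
3: W B6 → L0 miss [D]
4: W B4 → L1 miss [D]
5: R B8 → L2 miss [-]
6: W B8 → L2 hit [D]
7: W B5 → L2 miss wb→B8 [D]
8: R B0 → L0 miss wb→B6 [-]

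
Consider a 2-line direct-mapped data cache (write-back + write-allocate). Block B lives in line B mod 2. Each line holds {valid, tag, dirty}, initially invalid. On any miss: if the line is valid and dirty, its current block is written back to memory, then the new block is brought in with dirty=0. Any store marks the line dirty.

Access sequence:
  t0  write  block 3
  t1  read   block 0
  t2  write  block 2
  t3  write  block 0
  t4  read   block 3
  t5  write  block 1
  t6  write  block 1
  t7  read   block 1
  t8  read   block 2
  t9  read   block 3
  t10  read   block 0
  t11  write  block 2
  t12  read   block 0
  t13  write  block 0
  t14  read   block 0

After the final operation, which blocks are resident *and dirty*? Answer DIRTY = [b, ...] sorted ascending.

0: W B3 → L1 miss [D]
1: R B0 → L0 miss [-]
2: W B2 → L0 miss [D]
3: W B0 → L0 miss wb→B2 [D]
4: R B3 → L1 hit [D]
5: W B1 → L1 miss wb→B3 [D]
6: W B1 → L1 hit [D]
7: R B1 → L1 hit [D]
8: R B2 → L0 miss wb→B0 [-]
9: R B3 → L1 miss wb→B1 [-]
10: R B0 → L0 miss [-]
11: W B2 → L0 miss [D]
12: R B0 → L0 miss wb→B2 [-]
13: W B0 → L0 hit [D]
14: R B0 → L0 hit [D]

DIRTY = [0]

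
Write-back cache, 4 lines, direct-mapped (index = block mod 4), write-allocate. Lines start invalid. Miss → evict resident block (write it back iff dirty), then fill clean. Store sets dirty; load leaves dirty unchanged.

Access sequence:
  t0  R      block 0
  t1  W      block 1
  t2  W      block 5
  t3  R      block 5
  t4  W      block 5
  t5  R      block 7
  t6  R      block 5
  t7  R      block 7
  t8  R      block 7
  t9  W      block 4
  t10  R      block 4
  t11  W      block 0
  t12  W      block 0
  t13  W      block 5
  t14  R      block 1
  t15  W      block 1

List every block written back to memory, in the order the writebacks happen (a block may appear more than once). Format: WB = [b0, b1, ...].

0: R B0 -> L0 miss  d=-]
1: W B1 -> L1 miss  d=D]
2: W B5 -> L1 miss wb->B1  d=D]
3: R B5 -> L1 hit  d=D]
4: W B5 -> L1 hit  d=D]
5: R B7 -> L3 miss  d=-]
6: R B5 -> L1 hit  d=D]
7: R B7 -> L3 hit  d=-]
8: R B7 -> L3 hit  d=-]
9: W B4 -> L0 miss  d=D]
10: R B4 -> L0 hit  d=D]
11: W B0 -> L0 miss wb->B4  d=D]
12: W B0 -> L0 hit  d=D]
13: W B5 -> L1 hit  d=D]
14: R B1 -> L1 miss wb->B5  d=-]
15: W B1 -> L1 hit  d=D]

WB = [1, 4, 5]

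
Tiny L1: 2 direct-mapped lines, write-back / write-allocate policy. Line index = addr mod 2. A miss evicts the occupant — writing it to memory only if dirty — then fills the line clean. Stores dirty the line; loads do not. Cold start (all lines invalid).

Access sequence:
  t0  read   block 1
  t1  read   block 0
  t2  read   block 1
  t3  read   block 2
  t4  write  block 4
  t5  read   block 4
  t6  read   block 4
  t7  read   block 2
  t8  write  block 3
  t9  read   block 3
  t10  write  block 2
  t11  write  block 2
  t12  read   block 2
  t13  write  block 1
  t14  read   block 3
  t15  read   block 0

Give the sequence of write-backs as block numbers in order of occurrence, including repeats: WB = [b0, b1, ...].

WB = [4, 3, 1, 2]

  0 | R B1 → L1 miss [-]
  1 | R B0 → L0 miss [-]
  2 | R B1 → L1 hit [-]
  3 | R B2 → L0 miss [-]
  4 | W B4 → L0 miss [D]
  5 | R B4 → L0 hit [D]
  6 | R B4 → L0 hit [D]
  7 | R B2 → L0 miss wb→B4 [-]
  8 | W B3 → L1 miss [D]
  9 | R B3 → L1 hit [D]
  10 | W B2 → L0 hit [D]
  11 | W B2 → L0 hit [D]
  12 | R B2 → L0 hit [D]
  13 | W B1 → L1 miss wb→B3 [D]
  14 | R B3 → L1 miss wb→B1 [-]
  15 | R B0 → L0 miss wb→B2 [-]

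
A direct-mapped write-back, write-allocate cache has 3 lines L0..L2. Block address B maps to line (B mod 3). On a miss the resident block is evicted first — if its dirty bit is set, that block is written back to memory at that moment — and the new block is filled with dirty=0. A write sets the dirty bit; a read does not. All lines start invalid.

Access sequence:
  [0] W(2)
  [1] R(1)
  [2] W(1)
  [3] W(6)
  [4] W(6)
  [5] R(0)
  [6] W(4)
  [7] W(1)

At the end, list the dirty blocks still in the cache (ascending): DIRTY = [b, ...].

  0 | W B2 → L2 miss [D]
  1 | R B1 → L1 miss [-]
  2 | W B1 → L1 hit [D]
  3 | W B6 → L0 miss [D]
  4 | W B6 → L0 hit [D]
  5 | R B0 → L0 miss wb→B6 [-]
  6 | W B4 → L1 miss wb→B1 [D]
  7 | W B1 → L1 miss wb→B4 [D]

DIRTY = [1, 2]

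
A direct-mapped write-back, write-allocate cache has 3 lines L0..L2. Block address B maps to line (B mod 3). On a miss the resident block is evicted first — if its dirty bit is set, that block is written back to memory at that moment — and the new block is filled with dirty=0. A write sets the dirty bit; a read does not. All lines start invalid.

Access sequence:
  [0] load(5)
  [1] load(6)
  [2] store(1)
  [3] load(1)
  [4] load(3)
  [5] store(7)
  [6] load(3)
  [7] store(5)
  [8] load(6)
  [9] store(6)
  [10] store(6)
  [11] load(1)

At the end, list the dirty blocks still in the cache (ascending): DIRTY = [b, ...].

0: R B5 -> L2 miss  d=-]
1: R B6 -> L0 miss  d=-]
2: W B1 -> L1 miss  d=D]
3: R B1 -> L1 hit  d=D]
4: R B3 -> L0 miss  d=-]
5: W B7 -> L1 miss wb->B1  d=D]
6: R B3 -> L0 hit  d=-]
7: W B5 -> L2 hit  d=D]
8: R B6 -> L0 miss  d=-]
9: W B6 -> L0 hit  d=D]
10: W B6 -> L0 hit  d=D]
11: R B1 -> L1 miss wb->B7  d=-]

DIRTY = [5, 6]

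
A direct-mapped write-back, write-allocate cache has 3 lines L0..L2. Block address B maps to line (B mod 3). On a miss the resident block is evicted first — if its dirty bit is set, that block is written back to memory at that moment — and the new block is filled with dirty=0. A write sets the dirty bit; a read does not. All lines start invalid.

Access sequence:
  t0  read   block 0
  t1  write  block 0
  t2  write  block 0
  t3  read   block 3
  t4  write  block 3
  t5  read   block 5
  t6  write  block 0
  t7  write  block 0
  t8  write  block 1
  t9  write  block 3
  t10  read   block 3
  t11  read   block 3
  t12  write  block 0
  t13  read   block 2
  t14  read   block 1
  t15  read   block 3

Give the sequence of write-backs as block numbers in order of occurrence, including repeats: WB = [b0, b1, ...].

0: R B0 → L0 miss [-]
1: W B0 → L0 hit [D]
2: W B0 → L0 hit [D]
3: R B3 → L0 miss wb→B0 [-]
4: W B3 → L0 hit [D]
5: R B5 → L2 miss [-]
6: W B0 → L0 miss wb→B3 [D]
7: W B0 → L0 hit [D]
8: W B1 → L1 miss [D]
9: W B3 → L0 miss wb→B0 [D]
10: R B3 → L0 hit [D]
11: R B3 → L0 hit [D]
12: W B0 → L0 miss wb→B3 [D]
13: R B2 → L2 miss [-]
14: R B1 → L1 hit [D]
15: R B3 → L0 miss wb→B0 [-]

WB = [0, 3, 0, 3, 0]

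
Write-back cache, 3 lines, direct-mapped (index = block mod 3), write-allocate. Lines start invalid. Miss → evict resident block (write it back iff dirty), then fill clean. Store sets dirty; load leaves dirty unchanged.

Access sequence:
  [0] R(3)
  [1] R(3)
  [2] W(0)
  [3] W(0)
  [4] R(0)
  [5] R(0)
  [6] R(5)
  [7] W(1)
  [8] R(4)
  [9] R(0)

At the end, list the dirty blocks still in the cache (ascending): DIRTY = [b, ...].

0: R B3 → L0 miss [-]
1: R B3 → L0 hit [-]
2: W B0 → L0 miss [D]
3: W B0 → L0 hit [D]
4: R B0 → L0 hit [D]
5: R B0 → L0 hit [D]
6: R B5 → L2 miss [-]
7: W B1 → L1 miss [D]
8: R B4 → L1 miss wb→B1 [-]
9: R B0 → L0 hit [D]

DIRTY = [0]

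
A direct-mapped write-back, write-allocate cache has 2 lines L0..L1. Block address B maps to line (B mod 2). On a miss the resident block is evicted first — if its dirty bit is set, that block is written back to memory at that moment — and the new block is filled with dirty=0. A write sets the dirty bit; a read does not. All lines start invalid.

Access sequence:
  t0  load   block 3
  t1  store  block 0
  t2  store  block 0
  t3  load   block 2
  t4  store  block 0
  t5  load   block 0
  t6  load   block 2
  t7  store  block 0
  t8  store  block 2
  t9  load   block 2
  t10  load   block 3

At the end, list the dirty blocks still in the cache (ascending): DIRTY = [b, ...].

0: R B3 -> L1 miss  d=-]
1: W B0 -> L0 miss  d=D]
2: W B0 -> L0 hit  d=D]
3: R B2 -> L0 miss wb->B0  d=-]
4: W B0 -> L0 miss  d=D]
5: R B0 -> L0 hit  d=D]
6: R B2 -> L0 miss wb->B0  d=-]
7: W B0 -> L0 miss  d=D]
8: W B2 -> L0 miss wb->B0  d=D]
9: R B2 -> L0 hit  d=D]
10: R B3 -> L1 hit  d=-]

DIRTY = [2]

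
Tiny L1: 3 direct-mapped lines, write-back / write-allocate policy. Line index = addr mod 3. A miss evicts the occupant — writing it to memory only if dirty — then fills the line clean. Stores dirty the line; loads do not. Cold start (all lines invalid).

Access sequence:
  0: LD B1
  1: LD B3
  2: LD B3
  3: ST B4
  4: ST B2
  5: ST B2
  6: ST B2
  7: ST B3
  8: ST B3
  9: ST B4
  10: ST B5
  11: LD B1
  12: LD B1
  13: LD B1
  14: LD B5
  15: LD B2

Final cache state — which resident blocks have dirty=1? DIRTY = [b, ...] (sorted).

DIRTY = [3]

0: R B1 → L1 miss [-]
1: R B3 → L0 miss [-]
2: R B3 → L0 hit [-]
3: W B4 → L1 miss [D]
4: W B2 → L2 miss [D]
5: W B2 → L2 hit [D]
6: W B2 → L2 hit [D]
7: W B3 → L0 hit [D]
8: W B3 → L0 hit [D]
9: W B4 → L1 hit [D]
10: W B5 → L2 miss wb→B2 [D]
11: R B1 → L1 miss wb→B4 [-]
12: R B1 → L1 hit [-]
13: R B1 → L1 hit [-]
14: R B5 → L2 hit [D]
15: R B2 → L2 miss wb→B5 [-]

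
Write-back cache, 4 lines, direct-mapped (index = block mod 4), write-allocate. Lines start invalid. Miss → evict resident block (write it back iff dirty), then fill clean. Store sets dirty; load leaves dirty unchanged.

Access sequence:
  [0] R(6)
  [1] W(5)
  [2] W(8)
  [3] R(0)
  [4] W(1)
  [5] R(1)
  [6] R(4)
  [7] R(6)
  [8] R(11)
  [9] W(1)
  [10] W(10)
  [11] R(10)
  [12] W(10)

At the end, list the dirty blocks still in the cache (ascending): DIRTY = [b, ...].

DIRTY = [1, 10]

0: R B6 -> L2 miss  d=-]
1: W B5 -> L1 miss  d=D]
2: W B8 -> L0 miss  d=D]
3: R B0 -> L0 miss wb->B8  d=-]
4: W B1 -> L1 miss wb->B5  d=D]
5: R B1 -> L1 hit  d=D]
6: R B4 -> L0 miss  d=-]
7: R B6 -> L2 hit  d=-]
8: R B11 -> L3 miss  d=-]
9: W B1 -> L1 hit  d=D]
10: W B10 -> L2 miss  d=D]
11: R B10 -> L2 hit  d=D]
12: W B10 -> L2 hit  d=D]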